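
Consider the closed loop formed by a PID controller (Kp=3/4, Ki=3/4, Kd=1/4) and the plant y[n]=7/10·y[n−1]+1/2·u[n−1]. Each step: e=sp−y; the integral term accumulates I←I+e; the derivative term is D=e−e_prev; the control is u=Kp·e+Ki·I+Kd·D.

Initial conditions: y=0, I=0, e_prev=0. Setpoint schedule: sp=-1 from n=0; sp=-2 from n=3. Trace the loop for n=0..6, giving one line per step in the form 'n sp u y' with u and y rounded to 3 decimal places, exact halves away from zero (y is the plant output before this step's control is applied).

(exact arithmetic carried between steps; '≈' marks a value shown rounded to 6 d.p. or computed from one; I and e_prev carry over from the previous line; the table rounds u and y to 3 d.p., halves away from zero)
n=0: y=0, sp=-1, e=sp−y=-1; I=-1, D=e−e_prev=-1; u=3/4·(-1)+3/4·(-1)+1/4·(-1)=-1.75; next y=7/10·0+1/2·(-1.75)=-0.875
n=1: y=-0.875, sp=-1, e=sp−y=-0.125; I=-1.125, D=e−e_prev=0.875; u=3/4·(-0.125)+3/4·(-1.125)+1/4·0.875=-0.71875; next y=7/10·(-0.875)+1/2·(-0.71875)=-0.971875
n=2: y=-0.971875, sp=-1, e=sp−y=-0.028125; I=-1.153125, D=e−e_prev=0.096875; u=3/4·(-0.028125)+3/4·(-1.153125)+1/4·0.096875≈-0.861719; next y=7/10·(-0.971875)+1/2·(-0.861719)≈-1.111172
n=3: y≈-1.111172, sp=-2, e=sp−y≈-0.888828; I≈-2.041953, D=e−e_prev≈-0.860703; u=3/4·(-0.888828)+3/4·(-2.041953)+1/4·(-0.860703)≈-2.413262; next y=7/10·(-1.111172)+1/2·(-2.413262)≈-1.984451
n=4: y≈-1.984451, sp=-2, e=sp−y≈-0.015549; I≈-2.057502, D=e−e_prev≈0.873279; u=3/4·(-0.015549)+3/4·(-2.057502)+1/4·0.873279≈-1.336468; next y=7/10·(-1.984451)+1/2·(-1.336468)≈-2.057350
n=5: y≈-2.057350, sp=-2, e=sp−y≈0.057350; I≈-2.000152, D=e−e_prev≈0.072899; u=3/4·0.057350+3/4·(-2.000152)+1/4·0.072899≈-1.438877; next y=7/10·(-2.057350)+1/2·(-1.438877)≈-2.159583
n=6: y≈-2.159583, sp=-2, e=sp−y≈0.159583; I≈-1.840569, D=e−e_prev≈0.102233; u=3/4·0.159583+3/4·(-1.840569)+1/4·0.102233≈-1.235181; next y=7/10·(-2.159583)+1/2·(-1.235181)≈-2.129299

0 -1 -1.750 0.000
1 -1 -0.719 -0.875
2 -1 -0.862 -0.972
3 -2 -2.413 -1.111
4 -2 -1.336 -1.984
5 -2 -1.439 -2.057
6 -2 -1.235 -2.160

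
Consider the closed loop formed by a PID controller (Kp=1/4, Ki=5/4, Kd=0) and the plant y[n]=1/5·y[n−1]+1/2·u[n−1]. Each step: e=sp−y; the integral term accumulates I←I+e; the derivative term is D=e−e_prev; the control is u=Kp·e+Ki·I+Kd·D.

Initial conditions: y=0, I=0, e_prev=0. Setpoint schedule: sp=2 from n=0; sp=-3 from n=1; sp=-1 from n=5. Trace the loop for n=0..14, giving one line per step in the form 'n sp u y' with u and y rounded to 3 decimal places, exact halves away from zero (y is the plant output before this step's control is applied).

0 2 3.000 0.000
1 -3 -4.250 1.500
2 -3 -4.888 -1.825
3 -3 -4.881 -2.809
4 -3 -4.830 -3.002
5 -1 -1.807 -3.015
6 -1 -1.551 -1.507
7 -1 -1.562 -1.077
8 -1 -1.587 -0.997
9 -1 -1.597 -0.993
10 -1 -1.600 -0.997
11 -1 -1.600 -0.999
12 -1 -1.600 -1.000
13 -1 -1.600 -1.000
14 -1 -1.600 -1.000

(exact arithmetic carried between steps; '≈' marks a value shown rounded to 6 d.p. or computed from one; I and e_prev carry over from the previous line; the table rounds u and y to 3 d.p., halves away from zero)
n=0: y=0, sp=2, e=sp−y=2; I=2, D=e−e_prev=2; u=1/4·2+5/4·2+0·2=3; next y=1/5·0+1/2·3=1.5
n=1: y=1.5, sp=-3, e=sp−y=-4.5; I=-2.5, D=e−e_prev=-6.5; u=1/4·(-4.5)+5/4·(-2.5)+0·(-6.5)=-4.25; next y=1/5·1.5+1/2·(-4.25)=-1.825
n=2: y=-1.825, sp=-3, e=sp−y=-1.175; I=-3.675, D=e−e_prev=3.325; u=1/4·(-1.175)+5/4·(-3.675)+0·3.325=-4.8875; next y=1/5·(-1.825)+1/2·(-4.8875)=-2.80875
n=3: y=-2.80875, sp=-3, e=sp−y=-0.19125; I=-3.86625, D=e−e_prev=0.98375; u=1/4·(-0.19125)+5/4·(-3.86625)+0·0.98375=-4.880625; next y=1/5·(-2.80875)+1/2·(-4.880625)≈-3.002063
n=4: y≈-3.002063, sp=-3, e=sp−y≈0.002063; I≈-3.864188, D=e−e_prev≈0.193313; u=1/4·0.002063+5/4·(-3.864188)+0·0.193313≈-4.829719; next y=1/5·(-3.002063)+1/2·(-4.829719)≈-3.015272
n=5: y≈-3.015272, sp=-1, e=sp−y≈2.015272; I≈-1.848916, D=e−e_prev≈2.013209; u=1/4·2.015272+5/4·(-1.848916)+0·2.013209≈-1.807327; next y=1/5·(-3.015272)+1/2·(-1.807327)≈-1.506718
n=6: y≈-1.506718, sp=-1, e=sp−y≈0.506718; I≈-1.342198, D=e−e_prev≈-1.508554; u=1/4·0.506718+5/4·(-1.342198)+0·(-1.508554)≈-1.551068; next y=1/5·(-1.506718)+1/2·(-1.551068)≈-1.076878
n=7: y≈-1.076878, sp=-1, e=sp−y≈0.076878; I≈-1.265320, D=e−e_prev≈-0.429840; u=1/4·0.076878+5/4·(-1.265320)+0·(-0.429840)≈-1.562431; next y=1/5·(-1.076878)+1/2·(-1.562431)≈-0.996591
n=8: y≈-0.996591, sp=-1, e=sp−y≈-0.003409; I≈-1.268729, D=e−e_prev≈-0.080286; u=1/4·(-0.003409)+5/4·(-1.268729)+0·(-0.080286)≈-1.586764; next y=1/5·(-0.996591)+1/2·(-1.586764)≈-0.992700
n=9: y≈-0.992700, sp=-1, e=sp−y≈-0.007300; I≈-1.276029, D=e−e_prev≈-0.003891; u=1/4·(-0.007300)+5/4·(-1.276029)+0·(-0.003891)≈-1.596861; next y=1/5·(-0.992700)+1/2·(-1.596861)≈-0.996971
n=10: y≈-0.996971, sp=-1, e=sp−y≈-0.003029; I≈-1.279058, D=e−e_prev≈0.004271; u=1/4·(-0.003029)+5/4·(-1.279058)+0·0.004271≈-1.599580; next y=1/5·(-0.996971)+1/2·(-1.599580)≈-0.999184
n=11: y≈-0.999184, sp=-1, e=sp−y≈-0.000816; I≈-1.279874, D=e−e_prev≈0.002214; u=1/4·(-0.000816)+5/4·(-1.279874)+0·0.002214≈-1.600047; next y=1/5·(-0.999184)+1/2·(-1.600047)≈-0.999860
n=12: y≈-0.999860, sp=-1, e=sp−y≈-0.000140; I≈-1.280014, D=e−e_prev≈0.000676; u=1/4·(-0.000140)+5/4·(-1.280014)+0·0.000676≈-1.600052; next y=1/5·(-0.999860)+1/2·(-1.600052)≈-0.999998
n=13: y≈-0.999998, sp=-1, e=sp−y≈-0.000002; I≈-1.280016, D=e−e_prev≈0.000138; u=1/4·(-0.000002)+5/4·(-1.280016)+0·0.000138≈-1.600020; next y=1/5·(-0.999998)+1/2·(-1.600020)≈-1.000010
n=14: y≈-1.000010, sp=-1, e=sp−y≈0.000010; I≈-1.280006, D=e−e_prev≈0.000011; u=1/4·0.000010+5/4·(-1.280006)+0·0.000011≈-1.600005; next y=1/5·(-1.000010)+1/2·(-1.600005)≈-1.000004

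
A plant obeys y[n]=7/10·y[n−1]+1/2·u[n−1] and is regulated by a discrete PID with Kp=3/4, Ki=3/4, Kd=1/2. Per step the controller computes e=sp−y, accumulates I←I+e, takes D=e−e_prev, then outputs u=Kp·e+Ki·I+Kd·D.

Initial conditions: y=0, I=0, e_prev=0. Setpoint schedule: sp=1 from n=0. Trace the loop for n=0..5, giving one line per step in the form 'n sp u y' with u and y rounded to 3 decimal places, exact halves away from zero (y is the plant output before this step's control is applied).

(exact arithmetic carried between steps; '≈' marks a value shown rounded to 6 d.p. or computed from one; I and e_prev carry over from the previous line; the table rounds u and y to 3 d.p., halves away from zero)
n=0: y=0, sp=1, e=sp−y=1; I=1, D=e−e_prev=1; u=3/4·1+3/4·1+1/2·1=2; next y=7/10·0+1/2·2=1
n=1: y=1, sp=1, e=sp−y=0; I=1, D=e−e_prev=-1; u=3/4·0+3/4·1+1/2·(-1)=0.25; next y=7/10·1+1/2·0.25=0.825
n=2: y=0.825, sp=1, e=sp−y=0.175; I=1.175, D=e−e_prev=0.175; u=3/4·0.175+3/4·1.175+1/2·0.175=1.1; next y=7/10·0.825+1/2·1.1=1.1275
n=3: y=1.1275, sp=1, e=sp−y=-0.1275; I=1.0475, D=e−e_prev=-0.3025; u=3/4·(-0.1275)+3/4·1.0475+1/2·(-0.3025)=0.53875; next y=7/10·1.1275+1/2·0.53875=1.058625
n=4: y=1.058625, sp=1, e=sp−y=-0.058625; I=0.988875, D=e−e_prev=0.068875; u=3/4·(-0.058625)+3/4·0.988875+1/2·0.068875=0.732125; next y=7/10·1.058625+1/2·0.732125=1.1071
n=5: y=1.1071, sp=1, e=sp−y=-0.1071; I=0.881775, D=e−e_prev=-0.048475; u=3/4·(-0.1071)+3/4·0.881775+1/2·(-0.048475)≈0.556769; next y=7/10·1.1071+1/2·0.556769≈1.053354

0 1 2.000 0.000
1 1 0.250 1.000
2 1 1.100 0.825
3 1 0.539 1.128
4 1 0.732 1.059
5 1 0.557 1.107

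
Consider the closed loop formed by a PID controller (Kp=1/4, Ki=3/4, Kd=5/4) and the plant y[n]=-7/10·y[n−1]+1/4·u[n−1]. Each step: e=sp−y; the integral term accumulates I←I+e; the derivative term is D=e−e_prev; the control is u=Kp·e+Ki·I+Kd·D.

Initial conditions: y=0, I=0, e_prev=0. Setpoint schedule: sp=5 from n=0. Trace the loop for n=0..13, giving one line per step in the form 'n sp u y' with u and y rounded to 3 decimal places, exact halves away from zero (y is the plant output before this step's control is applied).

(exact arithmetic carried between steps; '≈' marks a value shown rounded to 6 d.p. or computed from one; I and e_prev carry over from the previous line; the table rounds u and y to 3 d.p., halves away from zero)
n=0: y=0, sp=5, e=sp−y=5; I=5, D=e−e_prev=5; u=1/4·5+3/4·5+5/4·5=11.25; next y=-7/10·0+1/4·11.25=2.8125
n=1: y=2.8125, sp=5, e=sp−y=2.1875; I=7.1875, D=e−e_prev=-2.8125; u=1/4·2.1875+3/4·7.1875+5/4·(-2.8125)=2.421875; next y=-7/10·2.8125+1/4·2.421875≈-1.363281
n=2: y≈-1.363281, sp=5, e=sp−y≈6.363281; I≈13.550781, D=e−e_prev≈4.175781; u=1/4·6.363281+3/4·13.550781+5/4·4.175781≈16.973633; next y=-7/10·(-1.363281)+1/4·16.973633≈5.197705
n=3: y≈5.197705, sp=5, e=sp−y≈-0.197705; I≈13.353076, D=e−e_prev≈-6.560986; u=1/4·(-0.197705)+3/4·13.353076+5/4·(-6.560986)≈1.764148; next y=-7/10·5.197705+1/4·1.764148≈-3.197357
n=4: y≈-3.197357, sp=5, e=sp−y≈8.197357; I≈21.550433, D=e−e_prev≈8.395062; u=1/4·8.197357+3/4·21.550433+5/4·8.395062≈28.705991; next y=-7/10·(-3.197357)+1/4·28.705991≈9.414647
n=5: y≈9.414647, sp=5, e=sp−y≈-4.414647; I≈17.135785, D=e−e_prev≈-12.612004; u=1/4·(-4.414647)+3/4·17.135785+5/4·(-12.612004)≈-4.016828; next y=-7/10·9.414647+1/4·(-4.016828)≈-7.594460
n=6: y≈-7.594460, sp=5, e=sp−y≈12.594460; I≈29.730245, D=e−e_prev≈17.009107; u=1/4·12.594460+3/4·29.730245+5/4·17.009107≈46.707683; next y=-7/10·(-7.594460)+1/4·46.707683≈16.993043
n=7: y≈16.993043, sp=5, e=sp−y≈-11.993043; I≈17.737203, D=e−e_prev≈-24.587503; u=1/4·(-11.993043)+3/4·17.737203+5/4·(-24.587503)≈-20.429737; next y=-7/10·16.993043+1/4·(-20.429737)≈-17.002564
n=8: y≈-17.002564, sp=5, e=sp−y≈22.002564; I≈39.739767, D=e−e_prev≈33.995607; u=1/4·22.002564+3/4·39.739767+5/4·33.995607≈77.799975; next y=-7/10·(-17.002564)+1/4·77.799975≈31.351789
n=9: y≈31.351789, sp=5, e=sp−y≈-26.351789; I≈13.387978, D=e−e_prev≈-48.354353; u=1/4·(-26.351789)+3/4·13.387978+5/4·(-48.354353)≈-56.989905; next y=-7/10·31.351789+1/4·(-56.989905)≈-36.193728
n=10: y≈-36.193728, sp=5, e=sp−y≈41.193728; I≈54.581706, D=e−e_prev≈67.545517; u=1/4·41.193728+3/4·54.581706+5/4·67.545517≈135.666608; next y=-7/10·(-36.193728)+1/4·135.666608≈59.252262
n=11: y≈59.252262, sp=5, e=sp−y≈-54.252262; I≈0.329445, D=e−e_prev≈-95.445990; u=1/4·(-54.252262)+3/4·0.329445+5/4·(-95.445990)≈-132.623470; next y=-7/10·59.252262+1/4·(-132.623470)≈-74.632451
n=12: y≈-74.632451, sp=5, e=sp−y≈79.632451; I≈79.961895, D=e−e_prev≈133.884713; u=1/4·79.632451+3/4·79.961895+5/4·133.884713≈247.235425; next y=-7/10·(-74.632451)+1/4·247.235425≈114.051572
n=13: y≈114.051572, sp=5, e=sp−y≈-109.051572; I≈-29.089676, D=e−e_prev≈-188.684022; u=1/4·(-109.051572)+3/4·(-29.089676)+5/4·(-188.684022)≈-284.935178; next y=-7/10·114.051572+1/4·(-284.935178)≈-151.069895

0 5 11.250 0.000
1 5 2.422 2.813
2 5 16.974 -1.363
3 5 1.764 5.198
4 5 28.706 -3.197
5 5 -4.017 9.415
6 5 46.708 -7.594
7 5 -20.430 16.993
8 5 77.800 -17.003
9 5 -56.990 31.352
10 5 135.667 -36.194
11 5 -132.623 59.252
12 5 247.235 -74.632
13 5 -284.935 114.052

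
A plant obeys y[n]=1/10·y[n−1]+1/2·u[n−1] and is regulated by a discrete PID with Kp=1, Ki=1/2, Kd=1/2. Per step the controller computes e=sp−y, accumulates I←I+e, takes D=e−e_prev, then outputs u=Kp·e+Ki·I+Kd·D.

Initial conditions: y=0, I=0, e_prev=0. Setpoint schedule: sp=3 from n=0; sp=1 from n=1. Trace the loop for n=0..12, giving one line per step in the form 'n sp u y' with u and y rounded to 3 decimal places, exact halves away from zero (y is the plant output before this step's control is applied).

0 3 6.000 0.000
1 1 -4.000 3.000
2 1 6.900 -1.700
3 1 -4.060 3.280
4 1 7.254 -1.702
5 1 -4.204 3.457
6 1 7.573 -1.756
7 1 -4.389 3.611
8 1 7.878 -1.834
9 1 -4.606 3.756
10 1 8.177 -1.927
11 1 -4.847 3.896
12 1 8.476 -2.034

(exact arithmetic carried between steps; '≈' marks a value shown rounded to 6 d.p. or computed from one; I and e_prev carry over from the previous line; the table rounds u and y to 3 d.p., halves away from zero)
n=0: y=0, sp=3, e=sp−y=3; I=3, D=e−e_prev=3; u=1·3+1/2·3+1/2·3=6; next y=1/10·0+1/2·6=3
n=1: y=3, sp=1, e=sp−y=-2; I=1, D=e−e_prev=-5; u=1·(-2)+1/2·1+1/2·(-5)=-4; next y=1/10·3+1/2·(-4)=-1.7
n=2: y=-1.7, sp=1, e=sp−y=2.7; I=3.7, D=e−e_prev=4.7; u=1·2.7+1/2·3.7+1/2·4.7=6.9; next y=1/10·(-1.7)+1/2·6.9=3.28
n=3: y=3.28, sp=1, e=sp−y=-2.28; I=1.42, D=e−e_prev=-4.98; u=1·(-2.28)+1/2·1.42+1/2·(-4.98)=-4.06; next y=1/10·3.28+1/2·(-4.06)=-1.702
n=4: y=-1.702, sp=1, e=sp−y=2.702; I=4.122, D=e−e_prev=4.982; u=1·2.702+1/2·4.122+1/2·4.982=7.254; next y=1/10·(-1.702)+1/2·7.254=3.4568
n=5: y=3.4568, sp=1, e=sp−y=-2.4568; I=1.6652, D=e−e_prev=-5.1588; u=1·(-2.4568)+1/2·1.6652+1/2·(-5.1588)=-4.2036; next y=1/10·3.4568+1/2·(-4.2036)=-1.75612
n=6: y=-1.75612, sp=1, e=sp−y=2.75612; I=4.42132, D=e−e_prev=5.21292; u=1·2.75612+1/2·4.42132+1/2·5.21292=7.57324; next y=1/10·(-1.75612)+1/2·7.57324=3.611008
n=7: y=3.611008, sp=1, e=sp−y=-2.611008; I=1.810312, D=e−e_prev=-5.367128; u=1·(-2.611008)+1/2·1.810312+1/2·(-5.367128)=-4.389416; next y=1/10·3.611008+1/2·(-4.389416)≈-1.833607
n=8: y≈-1.833607, sp=1, e=sp−y≈2.833607; I≈4.643919, D=e−e_prev≈5.444615; u=1·2.833607+1/2·4.643919+1/2·5.444615≈7.877874; next y=1/10·(-1.833607)+1/2·7.877874≈3.755576
n=9: y≈3.755576, sp=1, e=sp−y≈-2.755576; I≈1.888343, D=e−e_prev≈-5.589184; u=1·(-2.755576)+1/2·1.888343+1/2·(-5.589184)≈-4.605997; next y=1/10·3.755576+1/2·(-4.605997)≈-1.927441
n=10: y≈-1.927441, sp=1, e=sp−y≈2.927441; I≈4.815784, D=e−e_prev≈5.683017; u=1·2.927441+1/2·4.815784+1/2·5.683017≈8.176841; next y=1/10·(-1.927441)+1/2·8.176841≈3.895677
n=11: y≈3.895677, sp=1, e=sp−y≈-2.895677; I≈1.920107, D=e−e_prev≈-5.823117; u=1·(-2.895677)+1/2·1.920107+1/2·(-5.823117)≈-4.847182; next y=1/10·3.895677+1/2·(-4.847182)≈-2.034023
n=12: y≈-2.034023, sp=1, e=sp−y≈3.034023; I≈4.954130, D=e−e_prev≈5.929700; u=1·3.034023+1/2·4.954130+1/2·5.929700≈8.475938; next y=1/10·(-2.034023)+1/2·8.475938≈4.034567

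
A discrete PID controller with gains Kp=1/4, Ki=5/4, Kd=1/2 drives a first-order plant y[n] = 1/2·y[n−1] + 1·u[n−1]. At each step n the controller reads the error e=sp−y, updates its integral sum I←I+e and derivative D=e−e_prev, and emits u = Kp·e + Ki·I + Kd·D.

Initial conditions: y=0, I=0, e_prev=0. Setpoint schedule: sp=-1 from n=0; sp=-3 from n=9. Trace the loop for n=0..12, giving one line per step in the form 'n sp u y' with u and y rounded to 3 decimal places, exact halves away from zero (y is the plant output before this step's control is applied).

(exact arithmetic carried between steps; '≈' marks a value shown rounded to 6 d.p. or computed from one; I and e_prev carry over from the previous line; the table rounds u and y to 3 d.p., halves away from zero)
n=0: y=0, sp=-1, e=sp−y=-1; I=-1, D=e−e_prev=-1; u=1/4·(-1)+5/4·(-1)+1/2·(-1)=-2; next y=1/2·0+1·(-2)=-2
n=1: y=-2, sp=-1, e=sp−y=1; I=0, D=e−e_prev=2; u=1/4·1+5/4·0+1/2·2=1.25; next y=1/2·(-2)+1·1.25=0.25
n=2: y=0.25, sp=-1, e=sp−y=-1.25; I=-1.25, D=e−e_prev=-2.25; u=1/4·(-1.25)+5/4·(-1.25)+1/2·(-2.25)=-3; next y=1/2·0.25+1·(-3)=-2.875
n=3: y=-2.875, sp=-1, e=sp−y=1.875; I=0.625, D=e−e_prev=3.125; u=1/4·1.875+5/4·0.625+1/2·3.125=2.8125; next y=1/2·(-2.875)+1·2.8125=1.375
n=4: y=1.375, sp=-1, e=sp−y=-2.375; I=-1.75, D=e−e_prev=-4.25; u=1/4·(-2.375)+5/4·(-1.75)+1/2·(-4.25)=-4.90625; next y=1/2·1.375+1·(-4.90625)=-4.21875
n=5: y=-4.21875, sp=-1, e=sp−y=3.21875; I=1.46875, D=e−e_prev=5.59375; u=1/4·3.21875+5/4·1.46875+1/2·5.59375=5.4375; next y=1/2·(-4.21875)+1·5.4375=3.328125
n=6: y=3.328125, sp=-1, e=sp−y=-4.328125; I=-2.859375, D=e−e_prev=-7.546875; u=1/4·(-4.328125)+5/4·(-2.859375)+1/2·(-7.546875)≈-8.429688; next y=1/2·3.328125+1·(-8.429688)≈-6.765625
n=7: y=-6.765625, sp=-1, e=sp−y=5.765625; I=2.90625, D=e−e_prev=10.09375; u=1/4·5.765625+5/4·2.90625+1/2·10.09375≈10.121094; next y=1/2·(-6.765625)+1·10.121094≈6.738281
n=8: y≈6.738281, sp=-1, e=sp−y≈-7.738281; I≈-4.832031, D=e−e_prev≈-13.503906; u=1/4·(-7.738281)+5/4·(-4.832031)+1/2·(-13.503906)≈-14.726563; next y=1/2·6.738281+1·(-14.726563)≈-11.357422
n=9: y≈-11.357422, sp=-3, e=sp−y≈8.357422; I≈3.525391, D=e−e_prev≈16.095703; u=1/4·8.357422+5/4·3.525391+1/2·16.095703≈14.543945; next y=1/2·(-11.357422)+1·14.543945≈8.865234
n=10: y≈8.865234, sp=-3, e=sp−y≈-11.865234; I≈-8.339844, D=e−e_prev≈-20.222656; u=1/4·(-11.865234)+5/4·(-8.339844)+1/2·(-20.222656)≈-23.502441; next y=1/2·8.865234+1·(-23.502441)≈-19.069824
n=11: y≈-19.069824, sp=-3, e=sp−y≈16.069824; I≈7.729980, D=e−e_prev≈27.935059; u=1/4·16.069824+5/4·7.729980+1/2·27.935059≈27.647461; next y=1/2·(-19.069824)+1·27.647461≈18.112549
n=12: y≈18.112549, sp=-3, e=sp−y≈-21.112549; I≈-13.382568, D=e−e_prev≈-37.182373; u=1/4·(-21.112549)+5/4·(-13.382568)+1/2·(-37.182373)≈-40.597534; next y=1/2·18.112549+1·(-40.597534)≈-31.541260

0 -1 -2.000 0.000
1 -1 1.250 -2.000
2 -1 -3.000 0.250
3 -1 2.813 -2.875
4 -1 -4.906 1.375
5 -1 5.438 -4.219
6 -1 -8.430 3.328
7 -1 10.121 -6.766
8 -1 -14.727 6.738
9 -3 14.544 -11.357
10 -3 -23.502 8.865
11 -3 27.647 -19.070
12 -3 -40.598 18.113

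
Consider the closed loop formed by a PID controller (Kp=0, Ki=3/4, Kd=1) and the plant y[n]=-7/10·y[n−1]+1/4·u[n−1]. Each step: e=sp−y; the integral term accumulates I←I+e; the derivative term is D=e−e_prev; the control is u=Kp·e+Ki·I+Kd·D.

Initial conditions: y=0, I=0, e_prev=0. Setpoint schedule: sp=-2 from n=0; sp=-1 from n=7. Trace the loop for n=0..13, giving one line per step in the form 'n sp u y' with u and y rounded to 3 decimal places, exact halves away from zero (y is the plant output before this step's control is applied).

(exact arithmetic carried between steps; '≈' marks a value shown rounded to 6 d.p. or computed from one; I and e_prev carry over from the previous line; the table rounds u and y to 3 d.p., halves away from zero)
n=0: y=0, sp=-2, e=sp−y=-2; I=-2, D=e−e_prev=-2; u=0·(-2)+3/4·(-2)+1·(-2)=-3.5; next y=-7/10·0+1/4·(-3.5)=-0.875
n=1: y=-0.875, sp=-2, e=sp−y=-1.125; I=-3.125, D=e−e_prev=0.875; u=0·(-1.125)+3/4·(-3.125)+1·0.875=-1.46875; next y=-7/10·(-0.875)+1/4·(-1.46875)≈0.245313
n=2: y≈0.245313, sp=-2, e=sp−y≈-2.245313; I≈-5.370313, D=e−e_prev≈-1.120313; u=0·(-2.245313)+3/4·(-5.370313)+1·(-1.120313)≈-5.148047; next y=-7/10·0.245313+1/4·(-5.148047)≈-1.458730
n=3: y≈-1.458730, sp=-2, e=sp−y≈-0.541270; I≈-5.911582, D=e−e_prev≈1.704043; u=0·(-0.541270)+3/4·(-5.911582)+1·1.704043≈-2.729644; next y=-7/10·(-1.458730)+1/4·(-2.729644)≈0.338700
n=4: y≈0.338700, sp=-2, e=sp−y≈-2.338700; I≈-8.250282, D=e−e_prev≈-1.797431; u=0·(-2.338700)+3/4·(-8.250282)+1·(-1.797431)≈-7.985143; next y=-7/10·0.338700+1/4·(-7.985143)≈-2.233376
n=5: y≈-2.233376, sp=-2, e=sp−y≈0.233376; I≈-8.016906, D=e−e_prev≈2.572076; u=0·0.233376+3/4·(-8.016906)+1·2.572076≈-3.440603; next y=-7/10·(-2.233376)+1/4·(-3.440603)≈0.703212
n=6: y≈0.703212, sp=-2, e=sp−y≈-2.703212; I≈-10.720119, D=e−e_prev≈-2.936588; u=0·(-2.703212)+3/4·(-10.720119)+1·(-2.936588)≈-10.976677; next y=-7/10·0.703212+1/4·(-10.976677)≈-3.236418
n=7: y≈-3.236418, sp=-1, e=sp−y≈2.236418; I≈-8.483701, D=e−e_prev≈4.939630; u=0·2.236418+3/4·(-8.483701)+1·4.939630≈-1.423145; next y=-7/10·(-3.236418)+1/4·(-1.423145)≈1.909706
n=8: y≈1.909706, sp=-1, e=sp−y≈-2.909706; I≈-11.393407, D=e−e_prev≈-5.146124; u=0·(-2.909706)+3/4·(-11.393407)+1·(-5.146124)≈-13.691180; next y=-7/10·1.909706+1/4·(-13.691180)≈-4.759589
n=9: y≈-4.759589, sp=-1, e=sp−y≈3.759589; I≈-7.633818, D=e−e_prev≈6.669296; u=0·3.759589+3/4·(-7.633818)+1·6.669296≈0.943932; next y=-7/10·(-4.759589)+1/4·0.943932≈3.567696
n=10: y≈3.567696, sp=-1, e=sp−y≈-4.567696; I≈-12.201513, D=e−e_prev≈-8.327285; u=0·(-4.567696)+3/4·(-12.201513)+1·(-8.327285)≈-17.478420; next y=-7/10·3.567696+1/4·(-17.478420)≈-6.866992
n=11: y≈-6.866992, sp=-1, e=sp−y≈5.866992; I≈-6.334521, D=e−e_prev≈10.434687; u=0·5.866992+3/4·(-6.334521)+1·10.434687≈5.683796; next y=-7/10·(-6.866992)+1/4·5.683796≈6.227843
n=12: y≈6.227843, sp=-1, e=sp−y≈-7.227843; I≈-13.562365, D=e−e_prev≈-13.094835; u=0·(-7.227843)+3/4·(-13.562365)+1·(-13.094835)≈-23.266609; next y=-7/10·6.227843+1/4·(-23.266609)≈-10.176143
n=13: y≈-10.176143, sp=-1, e=sp−y≈9.176143; I≈-4.386222, D=e−e_prev≈16.403986; u=0·9.176143+3/4·(-4.386222)+1·16.403986≈13.114319; next y=-7/10·(-10.176143)+1/4·13.114319≈10.401880

0 -2 -3.500 0.000
1 -2 -1.469 -0.875
2 -2 -5.148 0.245
3 -2 -2.730 -1.459
4 -2 -7.985 0.339
5 -2 -3.441 -2.233
6 -2 -10.977 0.703
7 -1 -1.423 -3.236
8 -1 -13.691 1.910
9 -1 0.944 -4.760
10 -1 -17.478 3.568
11 -1 5.684 -6.867
12 -1 -23.267 6.228
13 -1 13.114 -10.176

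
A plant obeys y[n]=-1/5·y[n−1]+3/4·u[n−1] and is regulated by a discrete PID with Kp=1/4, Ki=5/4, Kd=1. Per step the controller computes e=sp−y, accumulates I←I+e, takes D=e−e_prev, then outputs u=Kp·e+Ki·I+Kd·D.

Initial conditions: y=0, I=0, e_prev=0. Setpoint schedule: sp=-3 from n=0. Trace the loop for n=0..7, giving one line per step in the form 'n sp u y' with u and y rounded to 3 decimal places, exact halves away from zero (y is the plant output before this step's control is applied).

(exact arithmetic carried between steps; '≈' marks a value shown rounded to 6 d.p. or computed from one; I and e_prev carry over from the previous line; the table rounds u and y to 3 d.p., halves away from zero)
n=0: y=0, sp=-3, e=sp−y=-3; I=-3, D=e−e_prev=-3; u=1/4·(-3)+5/4·(-3)+1·(-3)=-7.5; next y=-1/5·0+3/4·(-7.5)=-5.625
n=1: y=-5.625, sp=-3, e=sp−y=2.625; I=-0.375, D=e−e_prev=5.625; u=1/4·2.625+5/4·(-0.375)+1·5.625=5.8125; next y=-1/5·(-5.625)+3/4·5.8125=5.484375
n=2: y=5.484375, sp=-3, e=sp−y=-8.484375; I=-8.859375, D=e−e_prev=-11.109375; u=1/4·(-8.484375)+5/4·(-8.859375)+1·(-11.109375)≈-24.304688; next y=-1/5·5.484375+3/4·(-24.304688)≈-19.325391
n=3: y≈-19.325391, sp=-3, e=sp−y≈16.325391; I≈7.466016, D=e−e_prev≈24.809766; u=1/4·16.325391+5/4·7.466016+1·24.809766≈38.223633; next y=-1/5·(-19.325391)+3/4·38.223633≈32.532803
n=4: y≈32.532803, sp=-3, e=sp−y≈-35.532803; I≈-28.066787, D=e−e_prev≈-51.858193; u=1/4·(-35.532803)+5/4·(-28.066787)+1·(-51.858193)≈-95.824878; next y=-1/5·32.532803+3/4·(-95.824878)≈-78.375219
n=5: y≈-78.375219, sp=-3, e=sp−y≈75.375219; I≈47.308432, D=e−e_prev≈110.908022; u=1/4·75.375219+5/4·47.308432+1·110.908022≈188.887366; next y=-1/5·(-78.375219)+3/4·188.887366≈157.340569
n=6: y≈157.340569, sp=-3, e=sp−y≈-160.340569; I≈-113.032137, D=e−e_prev≈-235.715788; u=1/4·(-160.340569)+5/4·(-113.032137)+1·(-235.715788)≈-417.091101; next y=-1/5·157.340569+3/4·(-417.091101)≈-344.286439
n=7: y≈-344.286439, sp=-3, e=sp−y≈341.286439; I≈228.254302, D=e−e_prev≈501.627008; u=1/4·341.286439+5/4·228.254302+1·501.627008≈872.266495; next y=-1/5·(-344.286439)+3/4·872.266495≈723.057159

0 -3 -7.500 0.000
1 -3 5.813 -5.625
2 -3 -24.305 5.484
3 -3 38.224 -19.325
4 -3 -95.825 32.533
5 -3 188.887 -78.375
6 -3 -417.091 157.341
7 -3 872.266 -344.286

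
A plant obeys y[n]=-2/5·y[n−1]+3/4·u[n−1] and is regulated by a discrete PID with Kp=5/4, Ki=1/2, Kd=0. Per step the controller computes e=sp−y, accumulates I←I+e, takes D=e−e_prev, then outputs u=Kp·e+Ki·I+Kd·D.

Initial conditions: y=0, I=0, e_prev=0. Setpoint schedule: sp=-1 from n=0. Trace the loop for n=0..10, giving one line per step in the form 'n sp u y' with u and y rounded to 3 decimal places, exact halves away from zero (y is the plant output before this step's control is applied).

(exact arithmetic carried between steps; '≈' marks a value shown rounded to 6 d.p. or computed from one; I and e_prev carry over from the previous line; the table rounds u and y to 3 d.p., halves away from zero)
n=0: y=0, sp=-1, e=sp−y=-1; I=-1, D=e−e_prev=-1; u=5/4·(-1)+1/2·(-1)+0·(-1)=-1.75; next y=-2/5·0+3/4·(-1.75)=-1.3125
n=1: y=-1.3125, sp=-1, e=sp−y=0.3125; I=-0.6875, D=e−e_prev=1.3125; u=5/4·0.3125+1/2·(-0.6875)+0·1.3125=0.046875; next y=-2/5·(-1.3125)+3/4·0.046875≈0.560156
n=2: y≈0.560156, sp=-1, e=sp−y≈-1.560156; I≈-2.247656, D=e−e_prev≈-1.872656; u=5/4·(-1.560156)+1/2·(-2.247656)+0·(-1.872656)≈-3.074023; next y=-2/5·0.560156+3/4·(-3.074023)≈-2.529580
n=3: y≈-2.529580, sp=-1, e=sp−y≈1.529580; I≈-0.718076, D=e−e_prev≈3.089736; u=5/4·1.529580+1/2·(-0.718076)+0·3.089736≈1.552937; next y=-2/5·(-2.529580)+3/4·1.552937≈2.176535
n=4: y≈2.176535, sp=-1, e=sp−y≈-3.176535; I≈-3.894611, D=e−e_prev≈-4.706115; u=5/4·(-3.176535)+1/2·(-3.894611)+0·(-4.706115)≈-5.917974; next y=-2/5·2.176535+3/4·(-5.917974)≈-5.309094
n=5: y≈-5.309094, sp=-1, e=sp−y≈4.309094; I≈0.414483, D=e−e_prev≈7.485629; u=5/4·4.309094+1/2·0.414483+0·7.485629≈5.593610; next y=-2/5·(-5.309094)+3/4·5.593610≈6.318845
n=6: y≈6.318845, sp=-1, e=sp−y≈-7.318845; I≈-6.904362, D=e−e_prev≈-11.627939; u=5/4·(-7.318845)+1/2·(-6.904362)+0·(-11.627939)≈-12.600737; next y=-2/5·6.318845+3/4·(-12.600737)≈-11.978091
n=7: y≈-11.978091, sp=-1, e=sp−y≈10.978091; I≈4.073729, D=e−e_prev≈18.296936; u=5/4·10.978091+1/2·4.073729+0·18.296936≈15.759478; next y=-2/5·(-11.978091)+3/4·15.759478≈16.610845
n=8: y≈16.610845, sp=-1, e=sp−y≈-17.610845; I≈-13.537116, D=e−e_prev≈-28.588936; u=5/4·(-17.610845)+1/2·(-13.537116)+0·(-28.588936)≈-28.782114; next y=-2/5·16.610845+3/4·(-28.782114)≈-28.230924
n=9: y≈-28.230924, sp=-1, e=sp−y≈27.230924; I≈13.693808, D=e−e_prev≈44.841768; u=5/4·27.230924+1/2·13.693808+0·44.841768≈40.885558; next y=-2/5·(-28.230924)+3/4·40.885558≈41.956538
n=10: y≈41.956538, sp=-1, e=sp−y≈-42.956538; I≈-29.262730, D=e−e_prev≈-70.187462; u=5/4·(-42.956538)+1/2·(-29.262730)+0·(-70.187462)≈-68.327038; next y=-2/5·41.956538+3/4·(-68.327038)≈-68.027894

0 -1 -1.750 0.000
1 -1 0.047 -1.313
2 -1 -3.074 0.560
3 -1 1.553 -2.530
4 -1 -5.918 2.177
5 -1 5.594 -5.309
6 -1 -12.601 6.319
7 -1 15.759 -11.978
8 -1 -28.782 16.611
9 -1 40.886 -28.231
10 -1 -68.327 41.957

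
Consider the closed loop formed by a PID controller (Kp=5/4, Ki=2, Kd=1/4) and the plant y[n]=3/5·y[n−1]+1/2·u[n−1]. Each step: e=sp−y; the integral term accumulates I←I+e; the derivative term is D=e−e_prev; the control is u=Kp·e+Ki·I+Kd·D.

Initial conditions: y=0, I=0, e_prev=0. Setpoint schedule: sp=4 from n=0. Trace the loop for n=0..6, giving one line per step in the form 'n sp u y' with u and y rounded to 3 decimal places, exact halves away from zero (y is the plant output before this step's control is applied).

(exact arithmetic carried between steps; '≈' marks a value shown rounded to 6 d.p. or computed from one; I and e_prev carry over from the previous line; the table rounds u and y to 3 d.p., halves away from zero)
n=0: y=0, sp=4, e=sp−y=4; I=4, D=e−e_prev=4; u=5/4·4+2·4+1/4·4=14; next y=3/5·0+1/2·14=7
n=1: y=7, sp=4, e=sp−y=-3; I=1, D=e−e_prev=-7; u=5/4·(-3)+2·1+1/4·(-7)=-3.5; next y=3/5·7+1/2·(-3.5)=2.45
n=2: y=2.45, sp=4, e=sp−y=1.55; I=2.55, D=e−e_prev=4.55; u=5/4·1.55+2·2.55+1/4·4.55=8.175; next y=3/5·2.45+1/2·8.175=5.5575
n=3: y=5.5575, sp=4, e=sp−y=-1.5575; I=0.9925, D=e−e_prev=-3.1075; u=5/4·(-1.5575)+2·0.9925+1/4·(-3.1075)=-0.73875; next y=3/5·5.5575+1/2·(-0.73875)=2.965125
n=4: y=2.965125, sp=4, e=sp−y=1.034875; I=2.027375, D=e−e_prev=2.592375; u=5/4·1.034875+2·2.027375+1/4·2.592375≈5.996438; next y=3/5·2.965125+1/2·5.996438≈4.777294
n=5: y≈4.777294, sp=4, e=sp−y≈-0.777294; I≈1.250081, D=e−e_prev≈-1.812169; u=5/4·(-0.777294)+2·1.250081+1/4·(-1.812169)≈1.075503; next y=3/5·4.777294+1/2·1.075503≈3.404128
n=6: y≈3.404128, sp=4, e=sp−y≈0.595872; I≈1.845953, D=e−e_prev≈1.373166; u=5/4·0.595872+2·1.845953+1/4·1.373166≈4.780039; next y=3/5·3.404128+1/2·4.780039≈4.432496

0 4 14.000 0.000
1 4 -3.500 7.000
2 4 8.175 2.450
3 4 -0.739 5.558
4 4 5.996 2.965
5 4 1.076 4.777
6 4 4.780 3.404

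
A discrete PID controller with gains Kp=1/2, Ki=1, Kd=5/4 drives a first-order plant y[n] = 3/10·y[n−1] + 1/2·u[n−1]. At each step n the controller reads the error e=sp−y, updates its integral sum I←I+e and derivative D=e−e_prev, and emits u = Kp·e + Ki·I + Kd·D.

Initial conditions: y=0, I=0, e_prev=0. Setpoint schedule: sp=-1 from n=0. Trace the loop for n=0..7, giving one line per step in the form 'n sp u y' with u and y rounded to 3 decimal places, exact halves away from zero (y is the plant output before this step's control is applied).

(exact arithmetic carried between steps; '≈' marks a value shown rounded to 6 d.p. or computed from one; I and e_prev carry over from the previous line; the table rounds u and y to 3 d.p., halves away from zero)
n=0: y=0, sp=-1, e=sp−y=-1; I=-1, D=e−e_prev=-1; u=1/2·(-1)+1·(-1)+5/4·(-1)=-2.75; next y=3/10·0+1/2·(-2.75)=-1.375
n=1: y=-1.375, sp=-1, e=sp−y=0.375; I=-0.625, D=e−e_prev=1.375; u=1/2·0.375+1·(-0.625)+5/4·1.375=1.28125; next y=3/10·(-1.375)+1/2·1.28125=0.228125
n=2: y=0.228125, sp=-1, e=sp−y=-1.228125; I=-1.853125, D=e−e_prev=-1.603125; u=1/2·(-1.228125)+1·(-1.853125)+5/4·(-1.603125)≈-4.471094; next y=3/10·0.228125+1/2·(-4.471094)≈-2.167109
n=3: y≈-2.167109, sp=-1, e=sp−y≈1.167109; I≈-0.686016, D=e−e_prev≈2.395234; u=1/2·1.167109+1·(-0.686016)+5/4·2.395234≈2.891582; next y=3/10·(-2.167109)+1/2·2.891582≈0.795658
n=4: y≈0.795658, sp=-1, e=sp−y≈-1.795658; I≈-2.481674, D=e−e_prev≈-2.962768; u=1/2·(-1.795658)+1·(-2.481674)+5/4·(-2.962768)≈-7.082962; next y=3/10·0.795658+1/2·(-7.082962)≈-3.302784
n=5: y≈-3.302784, sp=-1, e=sp−y≈2.302784; I≈-0.178890, D=e−e_prev≈4.098442; u=1/2·2.302784+1·(-0.178890)+5/4·4.098442≈6.095554; next y=3/10·(-3.302784)+1/2·6.095554≈2.056942
n=6: y≈2.056942, sp=-1, e=sp−y≈-3.056942; I≈-3.235832, D=e−e_prev≈-5.359726; u=1/2·(-3.056942)+1·(-3.235832)+5/4·(-5.359726)≈-11.463960; next y=3/10·2.056942+1/2·(-11.463960)≈-5.114898
n=7: y≈-5.114898, sp=-1, e=sp−y≈4.114898; I≈0.879065, D=e−e_prev≈7.171839; u=1/2·4.114898+1·0.879065+5/4·7.171839≈11.901314; next y=3/10·(-5.114898)+1/2·11.901314≈4.416188

0 -1 -2.750 0.000
1 -1 1.281 -1.375
2 -1 -4.471 0.228
3 -1 2.892 -2.167
4 -1 -7.083 0.796
5 -1 6.096 -3.303
6 -1 -11.464 2.057
7 -1 11.901 -5.115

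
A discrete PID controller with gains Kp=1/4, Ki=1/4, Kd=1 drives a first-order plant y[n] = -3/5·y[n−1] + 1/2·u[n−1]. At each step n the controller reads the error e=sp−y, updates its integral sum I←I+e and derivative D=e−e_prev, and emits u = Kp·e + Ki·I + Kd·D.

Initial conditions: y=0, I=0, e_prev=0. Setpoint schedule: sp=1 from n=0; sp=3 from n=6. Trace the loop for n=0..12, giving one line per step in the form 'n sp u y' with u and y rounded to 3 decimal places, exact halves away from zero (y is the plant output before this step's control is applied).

(exact arithmetic carried between steps; '≈' marks a value shown rounded to 6 d.p. or computed from one; I and e_prev carry over from the previous line; the table rounds u and y to 3 d.p., halves away from zero)
n=0: y=0, sp=1, e=sp−y=1; I=1, D=e−e_prev=1; u=1/4·1+1/4·1+1·1=1.5; next y=-3/5·0+1/2·1.5=0.75
n=1: y=0.75, sp=1, e=sp−y=0.25; I=1.25, D=e−e_prev=-0.75; u=1/4·0.25+1/4·1.25+1·(-0.75)=-0.375; next y=-3/5·0.75+1/2·(-0.375)=-0.6375
n=2: y=-0.6375, sp=1, e=sp−y=1.6375; I=2.8875, D=e−e_prev=1.3875; u=1/4·1.6375+1/4·2.8875+1·1.3875=2.51875; next y=-3/5·(-0.6375)+1/2·2.51875=1.641875
n=3: y=1.641875, sp=1, e=sp−y=-0.641875; I=2.245625, D=e−e_prev=-2.279375; u=1/4·(-0.641875)+1/4·2.245625+1·(-2.279375)≈-1.878438; next y=-3/5·1.641875+1/2·(-1.878438)≈-1.924344
n=4: y≈-1.924344, sp=1, e=sp−y≈2.924344; I≈5.169969, D=e−e_prev≈3.566219; u=1/4·2.924344+1/4·5.169969+1·3.566219≈5.589797; next y=-3/5·(-1.924344)+1/2·5.589797≈3.949505
n=5: y≈3.949505, sp=1, e=sp−y≈-2.949505; I≈2.220464, D=e−e_prev≈-5.873848; u=1/4·(-2.949505)+1/4·2.220464+1·(-5.873848)≈-6.056109; next y=-3/5·3.949505+1/2·(-6.056109)≈-5.397757
n=6: y≈-5.397757, sp=3, e=sp−y≈8.397757; I≈10.618221, D=e−e_prev≈11.347262; u=1/4·8.397757+1/4·10.618221+1·11.347262≈16.101256; next y=-3/5·(-5.397757)+1/2·16.101256≈11.289282
n=7: y≈11.289282, sp=3, e=sp−y≈-8.289282; I≈2.328939, D=e−e_prev≈-16.687040; u=1/4·(-8.289282)+1/4·2.328939+1·(-16.687040)≈-18.177125; next y=-3/5·11.289282+1/2·(-18.177125)≈-15.862132
n=8: y≈-15.862132, sp=3, e=sp−y≈18.862132; I≈21.191071, D=e−e_prev≈27.151415; u=1/4·18.862132+1/4·21.191071+1·27.151415≈37.164715; next y=-3/5·(-15.862132)+1/2·37.164715≈28.099637
n=9: y≈28.099637, sp=3, e=sp−y≈-25.099637; I≈-3.908566, D=e−e_prev≈-43.961769; u=1/4·(-25.099637)+1/4·(-3.908566)+1·(-43.961769)≈-51.213820; next y=-3/5·28.099637+1/2·(-51.213820)≈-42.466692
n=10: y≈-42.466692, sp=3, e=sp−y≈45.466692; I≈41.558126, D=e−e_prev≈70.566329; u=1/4·45.466692+1/4·41.558126+1·70.566329≈92.322534; next y=-3/5·(-42.466692)+1/2·92.322534≈71.641282
n=11: y≈71.641282, sp=3, e=sp−y≈-68.641282; I≈-27.083156, D=e−e_prev≈-114.107975; u=1/4·(-68.641282)+1/4·(-27.083156)+1·(-114.107975)≈-138.039084; next y=-3/5·71.641282+1/2·(-138.039084)≈-112.004311
n=12: y≈-112.004311, sp=3, e=sp−y≈115.004311; I≈87.921155, D=e−e_prev≈183.645594; u=1/4·115.004311+1/4·87.921155+1·183.645594≈234.376961; next y=-3/5·(-112.004311)+1/2·234.376961≈184.391067

0 1 1.500 0.000
1 1 -0.375 0.750
2 1 2.519 -0.638
3 1 -1.878 1.642
4 1 5.590 -1.924
5 1 -6.056 3.950
6 3 16.101 -5.398
7 3 -18.177 11.289
8 3 37.165 -15.862
9 3 -51.214 28.100
10 3 92.323 -42.467
11 3 -138.039 71.641
12 3 234.377 -112.004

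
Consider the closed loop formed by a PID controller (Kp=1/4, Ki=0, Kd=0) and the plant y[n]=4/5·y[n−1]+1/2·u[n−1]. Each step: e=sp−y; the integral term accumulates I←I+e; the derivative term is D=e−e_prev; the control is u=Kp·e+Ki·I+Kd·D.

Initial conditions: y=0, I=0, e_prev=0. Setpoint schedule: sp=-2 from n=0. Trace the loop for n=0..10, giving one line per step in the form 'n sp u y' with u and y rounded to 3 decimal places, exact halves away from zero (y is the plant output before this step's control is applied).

0 -2 -0.500 0.000
1 -2 -0.438 -0.250
2 -2 -0.395 -0.419
3 -2 -0.367 -0.533
4 -2 -0.348 -0.610
5 -2 -0.335 -0.661
6 -2 -0.326 -0.696
7 -2 -0.320 -0.720
8 -2 -0.316 -0.736
9 -2 -0.313 -0.747
10 -2 -0.311 -0.754

(exact arithmetic carried between steps; '≈' marks a value shown rounded to 6 d.p. or computed from one; I and e_prev carry over from the previous line; the table rounds u and y to 3 d.p., halves away from zero)
n=0: y=0, sp=-2, e=sp−y=-2; I=-2, D=e−e_prev=-2; u=1/4·(-2)+0·(-2)+0·(-2)=-0.5; next y=4/5·0+1/2·(-0.5)=-0.25
n=1: y=-0.25, sp=-2, e=sp−y=-1.75; I=-3.75, D=e−e_prev=0.25; u=1/4·(-1.75)+0·(-3.75)+0·0.25=-0.4375; next y=4/5·(-0.25)+1/2·(-0.4375)=-0.41875
n=2: y=-0.41875, sp=-2, e=sp−y=-1.58125; I=-5.33125, D=e−e_prev=0.16875; u=1/4·(-1.58125)+0·(-5.33125)+0·0.16875≈-0.395313; next y=4/5·(-0.41875)+1/2·(-0.395313)≈-0.532656
n=3: y≈-0.532656, sp=-2, e=sp−y≈-1.467344; I≈-6.798594, D=e−e_prev≈0.113906; u=1/4·(-1.467344)+0·(-6.798594)+0·0.113906≈-0.366836; next y=4/5·(-0.532656)+1/2·(-0.366836)≈-0.609543
n=4: y≈-0.609543, sp=-2, e=sp−y≈-1.390457; I≈-8.189051, D=e−e_prev≈0.076887; u=1/4·(-1.390457)+0·(-8.189051)+0·0.076887≈-0.347614; next y=4/5·(-0.609543)+1/2·(-0.347614)≈-0.661442
n=5: y≈-0.661442, sp=-2, e=sp−y≈-1.338558; I≈-9.527609, D=e−e_prev≈0.051899; u=1/4·(-1.338558)+0·(-9.527609)+0·0.051899≈-0.334640; next y=4/5·(-0.661442)+1/2·(-0.334640)≈-0.696473
n=6: y≈-0.696473, sp=-2, e=sp−y≈-1.303527; I≈-10.831136, D=e−e_prev≈0.035032; u=1/4·(-1.303527)+0·(-10.831136)+0·0.035032≈-0.325882; next y=4/5·(-0.696473)+1/2·(-0.325882)≈-0.720119
n=7: y≈-0.720119, sp=-2, e=sp−y≈-1.279881; I≈-12.111017, D=e−e_prev≈0.023646; u=1/4·(-1.279881)+0·(-12.111017)+0·0.023646≈-0.319970; next y=4/5·(-0.720119)+1/2·(-0.319970)≈-0.736081
n=8: y≈-0.736081, sp=-2, e=sp−y≈-1.263919; I≈-13.374936, D=e−e_prev≈0.015961; u=1/4·(-1.263919)+0·(-13.374936)+0·0.015961≈-0.315980; next y=4/5·(-0.736081)+1/2·(-0.315980)≈-0.746854
n=9: y≈-0.746854, sp=-2, e=sp−y≈-1.253146; I≈-14.628082, D=e−e_prev≈0.010774; u=1/4·(-1.253146)+0·(-14.628082)+0·0.010774≈-0.313286; next y=4/5·(-0.746854)+1/2·(-0.313286)≈-0.754127
n=10: y≈-0.754127, sp=-2, e=sp−y≈-1.245873; I≈-15.873955, D=e−e_prev≈0.007272; u=1/4·(-1.245873)+0·(-15.873955)+0·0.007272≈-0.311468; next y=4/5·(-0.754127)+1/2·(-0.311468)≈-0.759036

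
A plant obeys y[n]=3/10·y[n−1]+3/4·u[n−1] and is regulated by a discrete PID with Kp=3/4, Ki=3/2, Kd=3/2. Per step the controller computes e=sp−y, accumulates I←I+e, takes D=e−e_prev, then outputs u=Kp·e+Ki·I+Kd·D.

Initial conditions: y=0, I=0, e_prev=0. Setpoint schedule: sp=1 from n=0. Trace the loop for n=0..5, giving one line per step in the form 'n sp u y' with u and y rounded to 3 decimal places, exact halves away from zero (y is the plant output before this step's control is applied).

0 1 3.750 0.000
1 1 -6.797 2.813
2 1 21.202 -4.254
3 1 -52.314 14.625
4 1 141.092 -34.848
5 1 -367.643 95.365

(exact arithmetic carried between steps; '≈' marks a value shown rounded to 6 d.p. or computed from one; I and e_prev carry over from the previous line; the table rounds u and y to 3 d.p., halves away from zero)
n=0: y=0, sp=1, e=sp−y=1; I=1, D=e−e_prev=1; u=3/4·1+3/2·1+3/2·1=3.75; next y=3/10·0+3/4·3.75=2.8125
n=1: y=2.8125, sp=1, e=sp−y=-1.8125; I=-0.8125, D=e−e_prev=-2.8125; u=3/4·(-1.8125)+3/2·(-0.8125)+3/2·(-2.8125)=-6.796875; next y=3/10·2.8125+3/4·(-6.796875)≈-4.253906
n=2: y≈-4.253906, sp=1, e=sp−y≈5.253906; I≈4.441406, D=e−e_prev≈7.066406; u=3/4·5.253906+3/2·4.441406+3/2·7.066406≈21.202148; next y=3/10·(-4.253906)+3/4·21.202148≈14.625439
n=3: y≈14.625439, sp=1, e=sp−y≈-13.625439; I≈-9.184033, D=e−e_prev≈-18.879346; u=3/4·(-13.625439)+3/2·(-9.184033)+3/2·(-18.879346)≈-52.314148; next y=3/10·14.625439+3/4·(-52.314148)≈-34.847979
n=4: y≈-34.847979, sp=1, e=sp−y≈35.847979; I≈26.663946, D=e−e_prev≈49.473419; u=3/4·35.847979+3/2·26.663946+3/2·49.473419≈141.092031; next y=3/10·(-34.847979)+3/4·141.092031≈95.364630
n=5: y≈95.364630, sp=1, e=sp−y≈-94.364630; I≈-67.700684, D=e−e_prev≈-130.212609; u=3/4·(-94.364630)+3/2·(-67.700684)+3/2·(-130.212609)≈-367.643411; next y=3/10·95.364630+3/4·(-367.643411)≈-247.123169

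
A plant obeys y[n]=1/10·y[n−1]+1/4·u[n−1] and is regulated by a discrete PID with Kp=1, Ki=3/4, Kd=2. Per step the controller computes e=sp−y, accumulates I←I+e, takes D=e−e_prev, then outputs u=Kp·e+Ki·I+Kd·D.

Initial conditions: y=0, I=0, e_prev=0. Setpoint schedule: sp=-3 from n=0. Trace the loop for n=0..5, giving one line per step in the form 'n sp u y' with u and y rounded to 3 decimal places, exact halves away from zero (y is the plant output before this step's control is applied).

(exact arithmetic carried between steps; '≈' marks a value shown rounded to 6 d.p. or computed from one; I and e_prev carry over from the previous line; the table rounds u and y to 3 d.p., halves away from zero)
n=0: y=0, sp=-3, e=sp−y=-3; I=-3, D=e−e_prev=-3; u=1·(-3)+3/4·(-3)+2·(-3)=-11.25; next y=1/10·0+1/4·(-11.25)=-2.8125
n=1: y=-2.8125, sp=-3, e=sp−y=-0.1875; I=-3.1875, D=e−e_prev=2.8125; u=1·(-0.1875)+3/4·(-3.1875)+2·2.8125=3.046875; next y=1/10·(-2.8125)+1/4·3.046875≈0.480469
n=2: y≈0.480469, sp=-3, e=sp−y≈-3.480469; I≈-6.667969, D=e−e_prev≈-3.292969; u=1·(-3.480469)+3/4·(-6.667969)+2·(-3.292969)≈-15.067383; next y=1/10·0.480469+1/4·(-15.067383)≈-3.718799
n=3: y≈-3.718799, sp=-3, e=sp−y≈0.718799; I≈-5.949170, D=e−e_prev≈4.199268; u=1·0.718799+3/4·(-5.949170)+2·4.199268≈4.655457; next y=1/10·(-3.718799)+1/4·4.655457≈0.791984
n=4: y≈0.791984, sp=-3, e=sp−y≈-3.791984; I≈-9.741154, D=e−e_prev≈-4.510783; u=1·(-3.791984)+3/4·(-9.741154)+2·(-4.510783)≈-20.119416; next y=1/10·0.791984+1/4·(-20.119416)≈-4.950656
n=5: y≈-4.950656, sp=-3, e=sp−y≈1.950656; I≈-7.790499, D=e−e_prev≈5.742640; u=1·1.950656+3/4·(-7.790499)+2·5.742640≈7.593061; next y=1/10·(-4.950656)+1/4·7.593061≈1.403200

0 -3 -11.250 0.000
1 -3 3.047 -2.813
2 -3 -15.067 0.480
3 -3 4.655 -3.719
4 -3 -20.119 0.792
5 -3 7.593 -4.951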